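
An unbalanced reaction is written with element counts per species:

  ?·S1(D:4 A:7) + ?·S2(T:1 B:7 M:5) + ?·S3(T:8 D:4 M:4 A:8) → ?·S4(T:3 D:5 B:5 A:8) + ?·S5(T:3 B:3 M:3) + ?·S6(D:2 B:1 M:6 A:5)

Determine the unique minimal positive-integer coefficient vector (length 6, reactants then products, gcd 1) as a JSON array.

T: 4·0+6·1+3·8 = 30 | 4·3+6·3+4·0 = 30
D: 4·4+6·0+3·4 = 28 | 4·5+6·0+4·2 = 28
B: 4·0+6·7+3·0 = 42 | 4·5+6·3+4·1 = 42
M: 4·0+6·5+3·4 = 42 | 4·0+6·3+4·6 = 42
A: 4·7+6·0+3·8 = 52 | 4·8+6·0+4·5 = 52
gcd(4,6,3,4,6,4) = 1

Coefficients: [4, 6, 3, 4, 6, 4]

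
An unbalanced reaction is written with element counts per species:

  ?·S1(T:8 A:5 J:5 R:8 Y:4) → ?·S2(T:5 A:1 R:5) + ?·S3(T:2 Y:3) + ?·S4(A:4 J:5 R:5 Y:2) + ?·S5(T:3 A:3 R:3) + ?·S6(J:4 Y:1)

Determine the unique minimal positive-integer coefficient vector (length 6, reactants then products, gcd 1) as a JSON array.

Coefficients: [6, 4, 5, 2, 6, 5]

T: 6·8 = 48 | 4·5+5·2+2·0+6·3+5·0 = 48
A: 6·5 = 30 | 4·1+5·0+2·4+6·3+5·0 = 30
J: 6·5 = 30 | 4·0+5·0+2·5+6·0+5·4 = 30
R: 6·8 = 48 | 4·5+5·0+2·5+6·3+5·0 = 48
Y: 6·4 = 24 | 4·0+5·3+2·2+6·0+5·1 = 24
gcd(6,4,5,2,6,5) = 1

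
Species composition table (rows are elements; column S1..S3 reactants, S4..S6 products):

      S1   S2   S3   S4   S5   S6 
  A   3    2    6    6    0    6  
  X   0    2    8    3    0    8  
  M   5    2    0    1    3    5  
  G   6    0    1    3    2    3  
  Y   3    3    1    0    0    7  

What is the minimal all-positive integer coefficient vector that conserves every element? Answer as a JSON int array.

A: 4·3+6·2+5·6 = 54 | 4·6+1·0+5·6 = 54
X: 4·0+6·2+5·8 = 52 | 4·3+1·0+5·8 = 52
M: 4·5+6·2+5·0 = 32 | 4·1+1·3+5·5 = 32
G: 4·6+6·0+5·1 = 29 | 4·3+1·2+5·3 = 29
Y: 4·3+6·3+5·1 = 35 | 4·0+1·0+5·7 = 35
gcd(4,6,5,4,1,5) = 1

Coefficients: [4, 6, 5, 4, 1, 5]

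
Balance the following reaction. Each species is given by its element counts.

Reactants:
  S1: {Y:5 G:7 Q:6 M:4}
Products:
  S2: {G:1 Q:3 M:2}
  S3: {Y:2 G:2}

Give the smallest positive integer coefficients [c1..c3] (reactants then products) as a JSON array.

Coefficients: [2, 4, 5]

Y: 2·5 = 10 | 4·0+5·2 = 10
G: 2·7 = 14 | 4·1+5·2 = 14
Q: 2·6 = 12 | 4·3+5·0 = 12
M: 2·4 = 8 | 4·2+5·0 = 8
gcd(2,4,5) = 1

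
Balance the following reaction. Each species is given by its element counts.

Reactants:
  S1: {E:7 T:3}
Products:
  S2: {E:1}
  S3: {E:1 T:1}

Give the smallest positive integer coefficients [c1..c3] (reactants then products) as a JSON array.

Coefficients: [1, 4, 3]

E: 1·7 = 7 | 4·1+3·1 = 7
T: 1·3 = 3 | 4·0+3·1 = 3
gcd(1,4,3) = 1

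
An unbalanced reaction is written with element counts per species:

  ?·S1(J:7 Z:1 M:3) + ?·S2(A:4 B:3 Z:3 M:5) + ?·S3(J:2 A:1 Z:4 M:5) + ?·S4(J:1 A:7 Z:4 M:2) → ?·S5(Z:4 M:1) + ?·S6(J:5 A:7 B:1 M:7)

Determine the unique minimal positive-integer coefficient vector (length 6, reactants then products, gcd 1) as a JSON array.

J: 1·7+1·0+3·2+2·1 = 15 | 6·0+3·5 = 15
A: 1·0+1·4+3·1+2·7 = 21 | 6·0+3·7 = 21
B: 1·0+1·3+3·0+2·0 = 3 | 6·0+3·1 = 3
Z: 1·1+1·3+3·4+2·4 = 24 | 6·4+3·0 = 24
M: 1·3+1·5+3·5+2·2 = 27 | 6·1+3·7 = 27
gcd(1,1,3,2,6,3) = 1

Coefficients: [1, 1, 3, 2, 6, 3]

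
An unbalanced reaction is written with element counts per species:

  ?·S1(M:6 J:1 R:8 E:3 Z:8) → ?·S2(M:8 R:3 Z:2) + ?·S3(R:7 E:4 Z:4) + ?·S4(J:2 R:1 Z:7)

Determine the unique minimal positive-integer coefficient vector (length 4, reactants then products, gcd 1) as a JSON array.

M: 4·6 = 24 | 3·8+3·0+2·0 = 24
J: 4·1 = 4 | 3·0+3·0+2·2 = 4
R: 4·8 = 32 | 3·3+3·7+2·1 = 32
E: 4·3 = 12 | 3·0+3·4+2·0 = 12
Z: 4·8 = 32 | 3·2+3·4+2·7 = 32
gcd(4,3,3,2) = 1

Coefficients: [4, 3, 3, 2]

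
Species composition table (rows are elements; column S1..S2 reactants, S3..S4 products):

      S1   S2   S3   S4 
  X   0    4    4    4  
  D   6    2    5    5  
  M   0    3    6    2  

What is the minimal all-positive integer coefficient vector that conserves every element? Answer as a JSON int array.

X: 2·0+4·4 = 16 | 1·4+3·4 = 16
D: 2·6+4·2 = 20 | 1·5+3·5 = 20
M: 2·0+4·3 = 12 | 1·6+3·2 = 12
gcd(2,4,1,3) = 1

Coefficients: [2, 4, 1, 3]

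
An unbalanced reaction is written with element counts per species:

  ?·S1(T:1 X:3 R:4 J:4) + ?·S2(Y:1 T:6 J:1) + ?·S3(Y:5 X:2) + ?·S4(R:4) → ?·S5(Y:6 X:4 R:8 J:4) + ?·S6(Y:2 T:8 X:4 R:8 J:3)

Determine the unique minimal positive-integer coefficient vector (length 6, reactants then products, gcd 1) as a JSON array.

Coefficients: [4, 2, 4, 6, 3, 2]

Y: 4·0+2·1+4·5+6·0 = 22 | 3·6+2·2 = 22
T: 4·1+2·6+4·0+6·0 = 16 | 3·0+2·8 = 16
X: 4·3+2·0+4·2+6·0 = 20 | 3·4+2·4 = 20
R: 4·4+2·0+4·0+6·4 = 40 | 3·8+2·8 = 40
J: 4·4+2·1+4·0+6·0 = 18 | 3·4+2·3 = 18
gcd(4,2,4,6,3,2) = 1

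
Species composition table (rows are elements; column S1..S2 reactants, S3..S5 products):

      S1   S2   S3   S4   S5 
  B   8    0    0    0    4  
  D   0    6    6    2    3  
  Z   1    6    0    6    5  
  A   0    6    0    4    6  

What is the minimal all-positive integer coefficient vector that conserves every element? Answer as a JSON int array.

B: 2·8+6·0 = 16 | 3·0+3·0+4·4 = 16
D: 2·0+6·6 = 36 | 3·6+3·2+4·3 = 36
Z: 2·1+6·6 = 38 | 3·0+3·6+4·5 = 38
A: 2·0+6·6 = 36 | 3·0+3·4+4·6 = 36
gcd(2,6,3,3,4) = 1

Coefficients: [2, 6, 3, 3, 4]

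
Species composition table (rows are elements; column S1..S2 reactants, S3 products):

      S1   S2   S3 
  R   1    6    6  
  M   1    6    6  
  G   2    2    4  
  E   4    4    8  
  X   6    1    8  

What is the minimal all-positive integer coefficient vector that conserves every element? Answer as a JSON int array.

R: 6·1+4·6 = 30 | 5·6 = 30
M: 6·1+4·6 = 30 | 5·6 = 30
G: 6·2+4·2 = 20 | 5·4 = 20
E: 6·4+4·4 = 40 | 5·8 = 40
X: 6·6+4·1 = 40 | 5·8 = 40
gcd(6,4,5) = 1

Coefficients: [6, 4, 5]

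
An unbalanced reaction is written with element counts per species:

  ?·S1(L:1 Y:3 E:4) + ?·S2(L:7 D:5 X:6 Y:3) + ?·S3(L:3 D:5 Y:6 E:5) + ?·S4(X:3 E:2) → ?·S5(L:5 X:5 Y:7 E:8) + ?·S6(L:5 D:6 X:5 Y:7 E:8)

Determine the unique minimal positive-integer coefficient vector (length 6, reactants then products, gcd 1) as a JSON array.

L: 4·1+2·7+4·3+6·0 = 30 | 1·5+5·5 = 30
D: 4·0+2·5+4·5+6·0 = 30 | 1·0+5·6 = 30
X: 4·0+2·6+4·0+6·3 = 30 | 1·5+5·5 = 30
Y: 4·3+2·3+4·6+6·0 = 42 | 1·7+5·7 = 42
E: 4·4+2·0+4·5+6·2 = 48 | 1·8+5·8 = 48
gcd(4,2,4,6,1,5) = 1

Coefficients: [4, 2, 4, 6, 1, 5]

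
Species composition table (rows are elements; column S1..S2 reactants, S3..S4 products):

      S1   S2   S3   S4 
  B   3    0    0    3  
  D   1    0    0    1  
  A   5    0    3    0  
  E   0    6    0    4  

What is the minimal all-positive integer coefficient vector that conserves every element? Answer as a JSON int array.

B: 3·3+2·0 = 9 | 5·0+3·3 = 9
D: 3·1+2·0 = 3 | 5·0+3·1 = 3
A: 3·5+2·0 = 15 | 5·3+3·0 = 15
E: 3·0+2·6 = 12 | 5·0+3·4 = 12
gcd(3,2,5,3) = 1

Coefficients: [3, 2, 5, 3]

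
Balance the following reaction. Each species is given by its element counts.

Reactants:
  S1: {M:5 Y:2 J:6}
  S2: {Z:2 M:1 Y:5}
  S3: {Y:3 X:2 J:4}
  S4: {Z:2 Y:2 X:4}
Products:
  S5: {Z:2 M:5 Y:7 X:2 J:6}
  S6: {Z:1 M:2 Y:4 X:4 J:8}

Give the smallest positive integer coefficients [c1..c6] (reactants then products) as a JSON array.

Coefficients: [6, 4, 4, 3, 6, 2]

Z: 6·0+4·2+4·0+3·2 = 14 | 6·2+2·1 = 14
M: 6·5+4·1+4·0+3·0 = 34 | 6·5+2·2 = 34
Y: 6·2+4·5+4·3+3·2 = 50 | 6·7+2·4 = 50
X: 6·0+4·0+4·2+3·4 = 20 | 6·2+2·4 = 20
J: 6·6+4·0+4·4+3·0 = 52 | 6·6+2·8 = 52
gcd(6,4,4,3,6,2) = 1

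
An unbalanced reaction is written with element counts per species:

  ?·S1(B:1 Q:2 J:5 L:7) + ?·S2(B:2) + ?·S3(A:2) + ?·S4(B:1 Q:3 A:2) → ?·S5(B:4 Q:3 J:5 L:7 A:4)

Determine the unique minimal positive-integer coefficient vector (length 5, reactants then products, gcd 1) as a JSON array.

B: 3·1+4·2+5·0+1·1 = 12 | 3·4 = 12
Q: 3·2+4·0+5·0+1·3 = 9 | 3·3 = 9
J: 3·5+4·0+5·0+1·0 = 15 | 3·5 = 15
L: 3·7+4·0+5·0+1·0 = 21 | 3·7 = 21
A: 3·0+4·0+5·2+1·2 = 12 | 3·4 = 12
gcd(3,4,5,1,3) = 1

Coefficients: [3, 4, 5, 1, 3]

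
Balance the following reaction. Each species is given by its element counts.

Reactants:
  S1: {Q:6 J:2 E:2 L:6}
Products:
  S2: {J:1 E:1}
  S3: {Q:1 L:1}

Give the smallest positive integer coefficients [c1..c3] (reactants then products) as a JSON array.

Q: 1·6 = 6 | 2·0+6·1 = 6
J: 1·2 = 2 | 2·1+6·0 = 2
E: 1·2 = 2 | 2·1+6·0 = 2
L: 1·6 = 6 | 2·0+6·1 = 6
gcd(1,2,6) = 1

Coefficients: [1, 2, 6]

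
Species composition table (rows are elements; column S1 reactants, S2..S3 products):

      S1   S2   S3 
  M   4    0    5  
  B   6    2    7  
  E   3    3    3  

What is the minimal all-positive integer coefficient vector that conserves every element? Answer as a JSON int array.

Coefficients: [5, 1, 4]

M: 5·4 = 20 | 1·0+4·5 = 20
B: 5·6 = 30 | 1·2+4·7 = 30
E: 5·3 = 15 | 1·3+4·3 = 15
gcd(5,1,4) = 1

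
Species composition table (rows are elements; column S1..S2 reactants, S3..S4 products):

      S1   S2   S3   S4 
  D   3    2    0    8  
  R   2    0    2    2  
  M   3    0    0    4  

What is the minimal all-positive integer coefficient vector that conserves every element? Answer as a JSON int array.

Coefficients: [4, 6, 1, 3]

D: 4·3+6·2 = 24 | 1·0+3·8 = 24
R: 4·2+6·0 = 8 | 1·2+3·2 = 8
M: 4·3+6·0 = 12 | 1·0+3·4 = 12
gcd(4,6,1,3) = 1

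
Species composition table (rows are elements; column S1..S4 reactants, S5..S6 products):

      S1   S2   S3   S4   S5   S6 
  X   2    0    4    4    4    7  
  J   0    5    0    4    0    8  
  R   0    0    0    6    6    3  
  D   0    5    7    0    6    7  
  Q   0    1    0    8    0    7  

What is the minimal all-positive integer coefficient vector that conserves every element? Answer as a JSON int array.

X: 6·2+4·0+2·4+3·4 = 32 | 1·4+4·7 = 32
J: 6·0+4·5+2·0+3·4 = 32 | 1·0+4·8 = 32
R: 6·0+4·0+2·0+3·6 = 18 | 1·6+4·3 = 18
D: 6·0+4·5+2·7+3·0 = 34 | 1·6+4·7 = 34
Q: 6·0+4·1+2·0+3·8 = 28 | 1·0+4·7 = 28
gcd(6,4,2,3,1,4) = 1

Coefficients: [6, 4, 2, 3, 1, 4]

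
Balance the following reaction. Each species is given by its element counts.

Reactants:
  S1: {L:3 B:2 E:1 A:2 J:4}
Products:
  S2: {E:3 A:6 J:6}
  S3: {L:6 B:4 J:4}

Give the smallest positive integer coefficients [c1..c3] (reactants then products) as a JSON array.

L: 6·3 = 18 | 2·0+3·6 = 18
B: 6·2 = 12 | 2·0+3·4 = 12
E: 6·1 = 6 | 2·3+3·0 = 6
A: 6·2 = 12 | 2·6+3·0 = 12
J: 6·4 = 24 | 2·6+3·4 = 24
gcd(6,2,3) = 1

Coefficients: [6, 2, 3]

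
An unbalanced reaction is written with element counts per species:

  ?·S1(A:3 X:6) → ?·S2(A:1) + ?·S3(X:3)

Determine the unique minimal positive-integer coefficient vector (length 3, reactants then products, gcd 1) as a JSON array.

Coefficients: [1, 3, 2]

A: 1·3 = 3 | 3·1+2·0 = 3
X: 1·6 = 6 | 3·0+2·3 = 6
gcd(1,3,2) = 1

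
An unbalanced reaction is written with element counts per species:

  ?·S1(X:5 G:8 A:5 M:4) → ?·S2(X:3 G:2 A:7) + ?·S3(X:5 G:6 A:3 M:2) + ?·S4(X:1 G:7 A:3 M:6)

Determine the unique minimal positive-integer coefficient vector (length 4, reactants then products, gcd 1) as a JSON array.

X: 5·5 = 25 | 1·3+4·5+2·1 = 25
G: 5·8 = 40 | 1·2+4·6+2·7 = 40
A: 5·5 = 25 | 1·7+4·3+2·3 = 25
M: 5·4 = 20 | 1·0+4·2+2·6 = 20
gcd(5,1,4,2) = 1

Coefficients: [5, 1, 4, 2]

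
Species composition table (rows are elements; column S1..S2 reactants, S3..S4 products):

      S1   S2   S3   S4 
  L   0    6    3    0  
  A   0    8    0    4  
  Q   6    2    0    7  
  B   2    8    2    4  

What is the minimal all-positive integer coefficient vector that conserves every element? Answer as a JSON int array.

L: 2·0+1·6 = 6 | 2·3+2·0 = 6
A: 2·0+1·8 = 8 | 2·0+2·4 = 8
Q: 2·6+1·2 = 14 | 2·0+2·7 = 14
B: 2·2+1·8 = 12 | 2·2+2·4 = 12
gcd(2,1,2,2) = 1

Coefficients: [2, 1, 2, 2]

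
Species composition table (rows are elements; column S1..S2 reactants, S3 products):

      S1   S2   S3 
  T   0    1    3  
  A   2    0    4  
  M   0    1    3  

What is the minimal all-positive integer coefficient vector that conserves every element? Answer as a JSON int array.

T: 2·0+3·1 = 3 | 1·3 = 3
A: 2·2+3·0 = 4 | 1·4 = 4
M: 2·0+3·1 = 3 | 1·3 = 3
gcd(2,3,1) = 1

Coefficients: [2, 3, 1]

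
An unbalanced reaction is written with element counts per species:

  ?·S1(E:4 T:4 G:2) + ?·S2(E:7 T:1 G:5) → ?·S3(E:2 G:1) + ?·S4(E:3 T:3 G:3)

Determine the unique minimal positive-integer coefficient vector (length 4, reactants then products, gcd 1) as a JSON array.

E: 1·4+2·7 = 18 | 6·2+2·3 = 18
T: 1·4+2·1 = 6 | 6·0+2·3 = 6
G: 1·2+2·5 = 12 | 6·1+2·3 = 12
gcd(1,2,6,2) = 1

Coefficients: [1, 2, 6, 2]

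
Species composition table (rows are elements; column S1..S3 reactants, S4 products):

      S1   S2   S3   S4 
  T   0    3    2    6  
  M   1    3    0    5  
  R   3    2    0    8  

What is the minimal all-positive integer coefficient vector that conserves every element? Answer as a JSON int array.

T: 4·0+2·3+3·2 = 12 | 2·6 = 12
M: 4·1+2·3+3·0 = 10 | 2·5 = 10
R: 4·3+2·2+3·0 = 16 | 2·8 = 16
gcd(4,2,3,2) = 1

Coefficients: [4, 2, 3, 2]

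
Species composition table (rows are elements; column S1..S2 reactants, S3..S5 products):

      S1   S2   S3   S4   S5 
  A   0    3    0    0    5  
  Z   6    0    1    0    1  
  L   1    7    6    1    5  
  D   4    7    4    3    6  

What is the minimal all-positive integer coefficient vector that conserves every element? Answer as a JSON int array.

Coefficients: [1, 5, 3, 3, 3]

A: 1·0+5·3 = 15 | 3·0+3·0+3·5 = 15
Z: 1·6+5·0 = 6 | 3·1+3·0+3·1 = 6
L: 1·1+5·7 = 36 | 3·6+3·1+3·5 = 36
D: 1·4+5·7 = 39 | 3·4+3·3+3·6 = 39
gcd(1,5,3,3,3) = 1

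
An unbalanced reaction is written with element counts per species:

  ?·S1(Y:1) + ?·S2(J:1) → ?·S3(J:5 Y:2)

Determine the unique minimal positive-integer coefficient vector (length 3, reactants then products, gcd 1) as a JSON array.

J: 2·0+5·1 = 5 | 1·5 = 5
Y: 2·1+5·0 = 2 | 1·2 = 2
gcd(2,5,1) = 1

Coefficients: [2, 5, 1]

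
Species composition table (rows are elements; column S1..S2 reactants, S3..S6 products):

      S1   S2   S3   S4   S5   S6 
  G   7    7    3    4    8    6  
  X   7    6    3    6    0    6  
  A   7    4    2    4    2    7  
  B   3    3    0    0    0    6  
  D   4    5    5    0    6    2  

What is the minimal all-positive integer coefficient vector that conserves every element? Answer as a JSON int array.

G: 6·7+2·7 = 56 | 4·3+3·4+1·8+4·6 = 56
X: 6·7+2·6 = 54 | 4·3+3·6+1·0+4·6 = 54
A: 6·7+2·4 = 50 | 4·2+3·4+1·2+4·7 = 50
B: 6·3+2·3 = 24 | 4·0+3·0+1·0+4·6 = 24
D: 6·4+2·5 = 34 | 4·5+3·0+1·6+4·2 = 34
gcd(6,2,4,3,1,4) = 1

Coefficients: [6, 2, 4, 3, 1, 4]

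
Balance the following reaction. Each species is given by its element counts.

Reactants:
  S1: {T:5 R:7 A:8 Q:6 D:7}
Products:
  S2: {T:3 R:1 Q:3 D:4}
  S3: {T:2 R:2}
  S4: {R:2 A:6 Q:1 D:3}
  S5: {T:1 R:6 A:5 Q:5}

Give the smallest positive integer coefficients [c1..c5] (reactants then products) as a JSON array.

Coefficients: [5, 5, 4, 5, 2]

T: 5·5 = 25 | 5·3+4·2+5·0+2·1 = 25
R: 5·7 = 35 | 5·1+4·2+5·2+2·6 = 35
A: 5·8 = 40 | 5·0+4·0+5·6+2·5 = 40
Q: 5·6 = 30 | 5·3+4·0+5·1+2·5 = 30
D: 5·7 = 35 | 5·4+4·0+5·3+2·0 = 35
gcd(5,5,4,5,2) = 1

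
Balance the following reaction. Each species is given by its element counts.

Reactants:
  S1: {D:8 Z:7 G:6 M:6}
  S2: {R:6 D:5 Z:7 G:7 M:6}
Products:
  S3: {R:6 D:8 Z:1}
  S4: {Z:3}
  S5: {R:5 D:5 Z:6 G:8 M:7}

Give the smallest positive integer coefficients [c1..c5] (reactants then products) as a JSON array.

R: 1·0+6·6 = 36 | 1·6+4·0+6·5 = 36
D: 1·8+6·5 = 38 | 1·8+4·0+6·5 = 38
Z: 1·7+6·7 = 49 | 1·1+4·3+6·6 = 49
G: 1·6+6·7 = 48 | 1·0+4·0+6·8 = 48
M: 1·6+6·6 = 42 | 1·0+4·0+6·7 = 42
gcd(1,6,1,4,6) = 1

Coefficients: [1, 6, 1, 4, 6]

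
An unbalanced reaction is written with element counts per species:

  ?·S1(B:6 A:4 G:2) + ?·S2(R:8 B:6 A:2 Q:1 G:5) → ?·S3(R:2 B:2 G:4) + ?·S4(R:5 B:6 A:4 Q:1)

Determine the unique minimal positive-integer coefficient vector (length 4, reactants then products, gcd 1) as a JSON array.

R: 1·0+2·8 = 16 | 3·2+2·5 = 16
B: 1·6+2·6 = 18 | 3·2+2·6 = 18
A: 1·4+2·2 = 8 | 3·0+2·4 = 8
Q: 1·0+2·1 = 2 | 3·0+2·1 = 2
G: 1·2+2·5 = 12 | 3·4+2·0 = 12
gcd(1,2,3,2) = 1

Coefficients: [1, 2, 3, 2]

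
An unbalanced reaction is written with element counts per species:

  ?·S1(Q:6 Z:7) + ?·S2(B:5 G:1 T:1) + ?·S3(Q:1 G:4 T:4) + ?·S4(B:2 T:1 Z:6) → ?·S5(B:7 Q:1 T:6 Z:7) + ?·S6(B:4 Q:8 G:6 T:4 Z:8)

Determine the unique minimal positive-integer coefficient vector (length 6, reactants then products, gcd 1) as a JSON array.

B: 6·0+6·5+6·0+2·2 = 34 | 2·7+5·4 = 34
Q: 6·6+6·0+6·1+2·0 = 42 | 2·1+5·8 = 42
G: 6·0+6·1+6·4+2·0 = 30 | 2·0+5·6 = 30
T: 6·0+6·1+6·4+2·1 = 32 | 2·6+5·4 = 32
Z: 6·7+6·0+6·0+2·6 = 54 | 2·7+5·8 = 54
gcd(6,6,6,2,2,5) = 1

Coefficients: [6, 6, 6, 2, 2, 5]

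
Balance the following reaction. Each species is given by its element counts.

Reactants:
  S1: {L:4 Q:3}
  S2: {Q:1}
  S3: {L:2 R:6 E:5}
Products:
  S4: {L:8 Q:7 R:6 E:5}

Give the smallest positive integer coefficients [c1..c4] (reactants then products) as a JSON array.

Coefficients: [3, 5, 2, 2]

L: 3·4+5·0+2·2 = 16 | 2·8 = 16
Q: 3·3+5·1+2·0 = 14 | 2·7 = 14
R: 3·0+5·0+2·6 = 12 | 2·6 = 12
E: 3·0+5·0+2·5 = 10 | 2·5 = 10
gcd(3,5,2,2) = 1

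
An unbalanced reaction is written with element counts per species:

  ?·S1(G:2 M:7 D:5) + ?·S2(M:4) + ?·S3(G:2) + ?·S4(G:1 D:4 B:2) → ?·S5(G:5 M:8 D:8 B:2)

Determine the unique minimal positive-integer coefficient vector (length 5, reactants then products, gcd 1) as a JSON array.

G: 4·2+3·0+6·2+5·1 = 25 | 5·5 = 25
M: 4·7+3·4+6·0+5·0 = 40 | 5·8 = 40
D: 4·5+3·0+6·0+5·4 = 40 | 5·8 = 40
B: 4·0+3·0+6·0+5·2 = 10 | 5·2 = 10
gcd(4,3,6,5,5) = 1

Coefficients: [4, 3, 6, 5, 5]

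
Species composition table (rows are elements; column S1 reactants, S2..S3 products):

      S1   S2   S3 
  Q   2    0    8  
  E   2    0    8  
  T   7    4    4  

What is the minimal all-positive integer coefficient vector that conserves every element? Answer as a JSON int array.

Q: 4·2 = 8 | 6·0+1·8 = 8
E: 4·2 = 8 | 6·0+1·8 = 8
T: 4·7 = 28 | 6·4+1·4 = 28
gcd(4,6,1) = 1

Coefficients: [4, 6, 1]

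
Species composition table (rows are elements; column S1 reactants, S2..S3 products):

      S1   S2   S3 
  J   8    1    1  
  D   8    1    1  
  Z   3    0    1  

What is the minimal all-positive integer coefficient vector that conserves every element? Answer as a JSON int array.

Coefficients: [1, 5, 3]

J: 1·8 = 8 | 5·1+3·1 = 8
D: 1·8 = 8 | 5·1+3·1 = 8
Z: 1·3 = 3 | 5·0+3·1 = 3
gcd(1,5,3) = 1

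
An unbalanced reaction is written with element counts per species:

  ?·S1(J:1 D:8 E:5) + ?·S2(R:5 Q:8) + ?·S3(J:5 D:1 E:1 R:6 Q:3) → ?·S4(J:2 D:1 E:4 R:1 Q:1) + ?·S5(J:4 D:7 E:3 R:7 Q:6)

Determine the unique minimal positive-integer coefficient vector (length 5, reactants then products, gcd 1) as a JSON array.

Coefficients: [5, 3, 5, 3, 6]

J: 5·1+3·0+5·5 = 30 | 3·2+6·4 = 30
D: 5·8+3·0+5·1 = 45 | 3·1+6·7 = 45
E: 5·5+3·0+5·1 = 30 | 3·4+6·3 = 30
R: 5·0+3·5+5·6 = 45 | 3·1+6·7 = 45
Q: 5·0+3·8+5·3 = 39 | 3·1+6·6 = 39
gcd(5,3,5,3,6) = 1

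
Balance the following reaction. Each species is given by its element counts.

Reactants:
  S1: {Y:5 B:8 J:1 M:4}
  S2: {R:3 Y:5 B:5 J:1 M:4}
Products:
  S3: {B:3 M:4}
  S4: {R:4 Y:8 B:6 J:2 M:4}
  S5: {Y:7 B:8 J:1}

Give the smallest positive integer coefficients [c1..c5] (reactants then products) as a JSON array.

Coefficients: [5, 4, 6, 3, 3]

R: 5·0+4·3 = 12 | 6·0+3·4+3·0 = 12
Y: 5·5+4·5 = 45 | 6·0+3·8+3·7 = 45
B: 5·8+4·5 = 60 | 6·3+3·6+3·8 = 60
J: 5·1+4·1 = 9 | 6·0+3·2+3·1 = 9
M: 5·4+4·4 = 36 | 6·4+3·4+3·0 = 36
gcd(5,4,6,3,3) = 1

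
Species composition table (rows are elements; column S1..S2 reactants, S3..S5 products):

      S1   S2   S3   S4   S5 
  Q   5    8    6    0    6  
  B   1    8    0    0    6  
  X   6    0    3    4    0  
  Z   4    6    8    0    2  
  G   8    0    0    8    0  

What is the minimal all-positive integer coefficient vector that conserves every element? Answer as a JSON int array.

Q: 6·5+3·8 = 54 | 4·6+6·0+5·6 = 54
B: 6·1+3·8 = 30 | 4·0+6·0+5·6 = 30
X: 6·6+3·0 = 36 | 4·3+6·4+5·0 = 36
Z: 6·4+3·6 = 42 | 4·8+6·0+5·2 = 42
G: 6·8+3·0 = 48 | 4·0+6·8+5·0 = 48
gcd(6,3,4,6,5) = 1

Coefficients: [6, 3, 4, 6, 5]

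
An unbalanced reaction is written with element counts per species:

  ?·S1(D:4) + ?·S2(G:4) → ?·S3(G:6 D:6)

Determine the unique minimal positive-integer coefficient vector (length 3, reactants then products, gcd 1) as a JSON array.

Coefficients: [3, 3, 2]

G: 3·0+3·4 = 12 | 2·6 = 12
D: 3·4+3·0 = 12 | 2·6 = 12
gcd(3,3,2) = 1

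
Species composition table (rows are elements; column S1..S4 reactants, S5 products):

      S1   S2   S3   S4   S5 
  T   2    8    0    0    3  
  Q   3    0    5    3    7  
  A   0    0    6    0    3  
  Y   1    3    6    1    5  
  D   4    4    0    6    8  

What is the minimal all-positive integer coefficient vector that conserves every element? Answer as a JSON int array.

Coefficients: [5, 1, 3, 4, 6]

T: 5·2+1·8+3·0+4·0 = 18 | 6·3 = 18
Q: 5·3+1·0+3·5+4·3 = 42 | 6·7 = 42
A: 5·0+1·0+3·6+4·0 = 18 | 6·3 = 18
Y: 5·1+1·3+3·6+4·1 = 30 | 6·5 = 30
D: 5·4+1·4+3·0+4·6 = 48 | 6·8 = 48
gcd(5,1,3,4,6) = 1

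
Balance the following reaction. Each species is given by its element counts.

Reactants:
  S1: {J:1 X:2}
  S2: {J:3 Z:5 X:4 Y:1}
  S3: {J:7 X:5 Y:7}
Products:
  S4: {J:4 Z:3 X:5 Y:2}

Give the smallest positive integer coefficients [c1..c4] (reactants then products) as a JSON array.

J: 4·1+3·3+1·7 = 20 | 5·4 = 20
Z: 4·0+3·5+1·0 = 15 | 5·3 = 15
X: 4·2+3·4+1·5 = 25 | 5·5 = 25
Y: 4·0+3·1+1·7 = 10 | 5·2 = 10
gcd(4,3,1,5) = 1

Coefficients: [4, 3, 1, 5]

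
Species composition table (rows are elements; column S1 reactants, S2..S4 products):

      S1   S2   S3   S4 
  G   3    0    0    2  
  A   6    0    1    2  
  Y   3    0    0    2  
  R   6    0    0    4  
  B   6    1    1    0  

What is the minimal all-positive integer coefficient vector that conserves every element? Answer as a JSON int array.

G: 2·3 = 6 | 6·0+6·0+3·2 = 6
A: 2·6 = 12 | 6·0+6·1+3·2 = 12
Y: 2·3 = 6 | 6·0+6·0+3·2 = 6
R: 2·6 = 12 | 6·0+6·0+3·4 = 12
B: 2·6 = 12 | 6·1+6·1+3·0 = 12
gcd(2,6,6,3) = 1

Coefficients: [2, 6, 6, 3]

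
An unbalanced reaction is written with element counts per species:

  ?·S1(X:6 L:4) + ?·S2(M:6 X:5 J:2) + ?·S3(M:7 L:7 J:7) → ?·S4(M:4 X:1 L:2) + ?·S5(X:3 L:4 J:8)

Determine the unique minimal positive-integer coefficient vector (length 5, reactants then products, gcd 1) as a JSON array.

Coefficients: [1, 1, 2, 5, 2]

M: 1·0+1·6+2·7 = 20 | 5·4+2·0 = 20
X: 1·6+1·5+2·0 = 11 | 5·1+2·3 = 11
L: 1·4+1·0+2·7 = 18 | 5·2+2·4 = 18
J: 1·0+1·2+2·7 = 16 | 5·0+2·8 = 16
gcd(1,1,2,5,2) = 1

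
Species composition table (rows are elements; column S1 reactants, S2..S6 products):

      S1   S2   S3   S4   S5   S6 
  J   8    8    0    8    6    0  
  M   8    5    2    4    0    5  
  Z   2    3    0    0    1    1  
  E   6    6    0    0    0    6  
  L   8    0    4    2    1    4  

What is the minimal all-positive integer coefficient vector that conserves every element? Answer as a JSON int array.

J: 6·8 = 48 | 1·8+5·0+2·8+4·6+5·0 = 48
M: 6·8 = 48 | 1·5+5·2+2·4+4·0+5·5 = 48
Z: 6·2 = 12 | 1·3+5·0+2·0+4·1+5·1 = 12
E: 6·6 = 36 | 1·6+5·0+2·0+4·0+5·6 = 36
L: 6·8 = 48 | 1·0+5·4+2·2+4·1+5·4 = 48
gcd(6,1,5,2,4,5) = 1

Coefficients: [6, 1, 5, 2, 4, 5]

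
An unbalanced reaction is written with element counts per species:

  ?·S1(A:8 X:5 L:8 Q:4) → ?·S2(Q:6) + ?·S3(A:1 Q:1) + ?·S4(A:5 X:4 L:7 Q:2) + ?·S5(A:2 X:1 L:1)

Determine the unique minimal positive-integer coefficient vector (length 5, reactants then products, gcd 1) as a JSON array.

Coefficients: [6, 1, 6, 6, 6]

A: 6·8 = 48 | 1·0+6·1+6·5+6·2 = 48
X: 6·5 = 30 | 1·0+6·0+6·4+6·1 = 30
L: 6·8 = 48 | 1·0+6·0+6·7+6·1 = 48
Q: 6·4 = 24 | 1·6+6·1+6·2+6·0 = 24
gcd(6,1,6,6,6) = 1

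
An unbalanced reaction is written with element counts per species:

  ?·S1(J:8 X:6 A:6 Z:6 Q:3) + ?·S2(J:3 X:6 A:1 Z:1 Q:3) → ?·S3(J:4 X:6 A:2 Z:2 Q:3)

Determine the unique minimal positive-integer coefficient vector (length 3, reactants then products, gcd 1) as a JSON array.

Coefficients: [1, 4, 5]

J: 1·8+4·3 = 20 | 5·4 = 20
X: 1·6+4·6 = 30 | 5·6 = 30
A: 1·6+4·1 = 10 | 5·2 = 10
Z: 1·6+4·1 = 10 | 5·2 = 10
Q: 1·3+4·3 = 15 | 5·3 = 15
gcd(1,4,5) = 1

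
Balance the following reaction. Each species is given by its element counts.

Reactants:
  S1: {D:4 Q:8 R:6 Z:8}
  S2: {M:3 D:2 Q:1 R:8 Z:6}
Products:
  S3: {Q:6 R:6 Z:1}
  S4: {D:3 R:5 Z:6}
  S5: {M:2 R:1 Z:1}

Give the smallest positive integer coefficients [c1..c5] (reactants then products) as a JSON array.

Coefficients: [1, 4, 2, 4, 6]

M: 1·0+4·3 = 12 | 2·0+4·0+6·2 = 12
D: 1·4+4·2 = 12 | 2·0+4·3+6·0 = 12
Q: 1·8+4·1 = 12 | 2·6+4·0+6·0 = 12
R: 1·6+4·8 = 38 | 2·6+4·5+6·1 = 38
Z: 1·8+4·6 = 32 | 2·1+4·6+6·1 = 32
gcd(1,4,2,4,6) = 1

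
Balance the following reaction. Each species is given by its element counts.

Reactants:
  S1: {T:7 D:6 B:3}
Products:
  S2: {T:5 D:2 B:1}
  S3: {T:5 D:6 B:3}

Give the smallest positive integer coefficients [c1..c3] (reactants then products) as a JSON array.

T: 5·7 = 35 | 3·5+4·5 = 35
D: 5·6 = 30 | 3·2+4·6 = 30
B: 5·3 = 15 | 3·1+4·3 = 15
gcd(5,3,4) = 1

Coefficients: [5, 3, 4]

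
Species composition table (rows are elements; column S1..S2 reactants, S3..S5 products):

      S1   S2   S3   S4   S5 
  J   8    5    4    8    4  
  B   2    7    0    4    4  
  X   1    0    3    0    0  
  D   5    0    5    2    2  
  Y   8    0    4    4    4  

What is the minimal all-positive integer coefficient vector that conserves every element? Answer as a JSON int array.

Coefficients: [6, 4, 2, 5, 5]

J: 6·8+4·5 = 68 | 2·4+5·8+5·4 = 68
B: 6·2+4·7 = 40 | 2·0+5·4+5·4 = 40
X: 6·1+4·0 = 6 | 2·3+5·0+5·0 = 6
D: 6·5+4·0 = 30 | 2·5+5·2+5·2 = 30
Y: 6·8+4·0 = 48 | 2·4+5·4+5·4 = 48
gcd(6,4,2,5,5) = 1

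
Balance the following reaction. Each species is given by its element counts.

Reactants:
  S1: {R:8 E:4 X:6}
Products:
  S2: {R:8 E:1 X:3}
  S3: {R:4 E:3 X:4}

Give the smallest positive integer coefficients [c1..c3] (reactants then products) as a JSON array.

Coefficients: [5, 2, 6]

R: 5·8 = 40 | 2·8+6·4 = 40
E: 5·4 = 20 | 2·1+6·3 = 20
X: 5·6 = 30 | 2·3+6·4 = 30
gcd(5,2,6) = 1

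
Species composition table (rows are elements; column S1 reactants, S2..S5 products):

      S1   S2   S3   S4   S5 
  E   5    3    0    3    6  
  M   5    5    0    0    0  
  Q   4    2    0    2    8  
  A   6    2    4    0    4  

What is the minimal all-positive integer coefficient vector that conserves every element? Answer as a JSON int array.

Coefficients: [6, 6, 5, 2, 1]

E: 6·5 = 30 | 6·3+5·0+2·3+1·6 = 30
M: 6·5 = 30 | 6·5+5·0+2·0+1·0 = 30
Q: 6·4 = 24 | 6·2+5·0+2·2+1·8 = 24
A: 6·6 = 36 | 6·2+5·4+2·0+1·4 = 36
gcd(6,6,5,2,1) = 1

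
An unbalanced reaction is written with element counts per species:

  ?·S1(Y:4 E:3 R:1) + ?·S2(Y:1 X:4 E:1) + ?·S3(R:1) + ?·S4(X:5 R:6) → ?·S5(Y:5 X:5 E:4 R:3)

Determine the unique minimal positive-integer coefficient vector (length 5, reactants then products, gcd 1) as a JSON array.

Coefficients: [5, 5, 4, 1, 5]

Y: 5·4+5·1+4·0+1·0 = 25 | 5·5 = 25
X: 5·0+5·4+4·0+1·5 = 25 | 5·5 = 25
E: 5·3+5·1+4·0+1·0 = 20 | 5·4 = 20
R: 5·1+5·0+4·1+1·6 = 15 | 5·3 = 15
gcd(5,5,4,1,5) = 1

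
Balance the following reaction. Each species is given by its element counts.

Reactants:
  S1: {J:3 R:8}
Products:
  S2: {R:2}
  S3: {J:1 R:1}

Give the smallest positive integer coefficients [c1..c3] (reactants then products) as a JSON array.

J: 2·3 = 6 | 5·0+6·1 = 6
R: 2·8 = 16 | 5·2+6·1 = 16
gcd(2,5,6) = 1

Coefficients: [2, 5, 6]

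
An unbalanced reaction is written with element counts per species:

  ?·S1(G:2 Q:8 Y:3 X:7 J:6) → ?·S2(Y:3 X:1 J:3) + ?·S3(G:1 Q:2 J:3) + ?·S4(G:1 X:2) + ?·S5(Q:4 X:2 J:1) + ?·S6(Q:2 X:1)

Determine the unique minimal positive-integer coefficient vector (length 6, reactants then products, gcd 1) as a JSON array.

Coefficients: [3, 3, 2, 4, 3, 4]

G: 3·2 = 6 | 3·0+2·1+4·1+3·0+4·0 = 6
Q: 3·8 = 24 | 3·0+2·2+4·0+3·4+4·2 = 24
Y: 3·3 = 9 | 3·3+2·0+4·0+3·0+4·0 = 9
X: 3·7 = 21 | 3·1+2·0+4·2+3·2+4·1 = 21
J: 3·6 = 18 | 3·3+2·3+4·0+3·1+4·0 = 18
gcd(3,3,2,4,3,4) = 1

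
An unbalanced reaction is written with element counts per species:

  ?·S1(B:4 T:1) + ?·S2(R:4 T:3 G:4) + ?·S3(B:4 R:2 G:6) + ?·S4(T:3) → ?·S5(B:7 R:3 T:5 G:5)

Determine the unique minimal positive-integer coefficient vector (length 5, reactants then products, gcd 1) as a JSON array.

B: 5·4+2·0+2·4+3·0 = 28 | 4·7 = 28
R: 5·0+2·4+2·2+3·0 = 12 | 4·3 = 12
T: 5·1+2·3+2·0+3·3 = 20 | 4·5 = 20
G: 5·0+2·4+2·6+3·0 = 20 | 4·5 = 20
gcd(5,2,2,3,4) = 1

Coefficients: [5, 2, 2, 3, 4]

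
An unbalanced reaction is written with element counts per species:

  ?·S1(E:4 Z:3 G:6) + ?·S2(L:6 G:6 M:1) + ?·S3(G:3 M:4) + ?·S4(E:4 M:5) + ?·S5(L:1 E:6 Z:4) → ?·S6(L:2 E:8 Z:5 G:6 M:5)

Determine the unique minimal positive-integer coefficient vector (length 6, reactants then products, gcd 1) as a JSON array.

Coefficients: [2, 1, 6, 1, 6, 6]

L: 2·0+1·6+6·0+1·0+6·1 = 12 | 6·2 = 12
E: 2·4+1·0+6·0+1·4+6·6 = 48 | 6·8 = 48
Z: 2·3+1·0+6·0+1·0+6·4 = 30 | 6·5 = 30
G: 2·6+1·6+6·3+1·0+6·0 = 36 | 6·6 = 36
M: 2·0+1·1+6·4+1·5+6·0 = 30 | 6·5 = 30
gcd(2,1,6,1,6,6) = 1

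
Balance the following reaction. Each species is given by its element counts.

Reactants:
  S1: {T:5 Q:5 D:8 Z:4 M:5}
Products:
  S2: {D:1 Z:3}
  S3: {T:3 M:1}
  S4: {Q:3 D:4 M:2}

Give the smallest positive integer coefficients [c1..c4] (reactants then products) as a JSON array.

T: 3·5 = 15 | 4·0+5·3+5·0 = 15
Q: 3·5 = 15 | 4·0+5·0+5·3 = 15
D: 3·8 = 24 | 4·1+5·0+5·4 = 24
Z: 3·4 = 12 | 4·3+5·0+5·0 = 12
M: 3·5 = 15 | 4·0+5·1+5·2 = 15
gcd(3,4,5,5) = 1

Coefficients: [3, 4, 5, 5]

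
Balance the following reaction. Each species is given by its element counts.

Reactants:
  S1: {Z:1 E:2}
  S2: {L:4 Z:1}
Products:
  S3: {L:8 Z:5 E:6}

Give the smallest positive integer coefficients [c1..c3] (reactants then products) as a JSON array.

Coefficients: [3, 2, 1]

L: 3·0+2·4 = 8 | 1·8 = 8
Z: 3·1+2·1 = 5 | 1·5 = 5
E: 3·2+2·0 = 6 | 1·6 = 6
gcd(3,2,1) = 1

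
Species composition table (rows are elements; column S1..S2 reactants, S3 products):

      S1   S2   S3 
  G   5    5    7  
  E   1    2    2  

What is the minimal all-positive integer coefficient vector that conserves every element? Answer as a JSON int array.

G: 4·5+3·5 = 35 | 5·7 = 35
E: 4·1+3·2 = 10 | 5·2 = 10
gcd(4,3,5) = 1

Coefficients: [4, 3, 5]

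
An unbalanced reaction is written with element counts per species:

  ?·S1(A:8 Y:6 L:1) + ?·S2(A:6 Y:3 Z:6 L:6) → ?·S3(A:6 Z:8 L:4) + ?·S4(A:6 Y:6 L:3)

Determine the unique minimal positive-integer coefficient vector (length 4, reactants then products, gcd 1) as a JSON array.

A: 3·8+4·6 = 48 | 3·6+5·6 = 48
Y: 3·6+4·3 = 30 | 3·0+5·6 = 30
Z: 3·0+4·6 = 24 | 3·8+5·0 = 24
L: 3·1+4·6 = 27 | 3·4+5·3 = 27
gcd(3,4,3,5) = 1

Coefficients: [3, 4, 3, 5]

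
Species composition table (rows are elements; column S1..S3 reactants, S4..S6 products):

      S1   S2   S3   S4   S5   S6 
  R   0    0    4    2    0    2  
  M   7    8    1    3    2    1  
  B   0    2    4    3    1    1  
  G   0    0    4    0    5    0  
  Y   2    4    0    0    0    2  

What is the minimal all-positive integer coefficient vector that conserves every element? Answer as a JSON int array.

Coefficients: [1, 2, 5, 5, 4, 5]

R: 1·0+2·0+5·4 = 20 | 5·2+4·0+5·2 = 20
M: 1·7+2·8+5·1 = 28 | 5·3+4·2+5·1 = 28
B: 1·0+2·2+5·4 = 24 | 5·3+4·1+5·1 = 24
G: 1·0+2·0+5·4 = 20 | 5·0+4·5+5·0 = 20
Y: 1·2+2·4+5·0 = 10 | 5·0+4·0+5·2 = 10
gcd(1,2,5,5,4,5) = 1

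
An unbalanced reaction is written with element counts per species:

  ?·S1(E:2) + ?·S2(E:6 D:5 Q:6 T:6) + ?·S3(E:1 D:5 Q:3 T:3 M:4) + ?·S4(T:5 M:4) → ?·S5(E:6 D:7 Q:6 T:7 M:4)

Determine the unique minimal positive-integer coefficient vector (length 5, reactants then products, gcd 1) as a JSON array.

E: 4·2+3·6+4·1+1·0 = 30 | 5·6 = 30
D: 4·0+3·5+4·5+1·0 = 35 | 5·7 = 35
Q: 4·0+3·6+4·3+1·0 = 30 | 5·6 = 30
T: 4·0+3·6+4·3+1·5 = 35 | 5·7 = 35
M: 4·0+3·0+4·4+1·4 = 20 | 5·4 = 20
gcd(4,3,4,1,5) = 1

Coefficients: [4, 3, 4, 1, 5]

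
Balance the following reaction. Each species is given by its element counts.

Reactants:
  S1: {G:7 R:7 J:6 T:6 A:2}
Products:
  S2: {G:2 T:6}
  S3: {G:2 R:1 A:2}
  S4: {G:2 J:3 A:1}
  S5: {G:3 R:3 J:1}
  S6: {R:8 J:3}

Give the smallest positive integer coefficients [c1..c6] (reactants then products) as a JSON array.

G: 5·7 = 35 | 5·2+2·2+6·2+3·3+3·0 = 35
R: 5·7 = 35 | 5·0+2·1+6·0+3·3+3·8 = 35
J: 5·6 = 30 | 5·0+2·0+6·3+3·1+3·3 = 30
T: 5·6 = 30 | 5·6+2·0+6·0+3·0+3·0 = 30
A: 5·2 = 10 | 5·0+2·2+6·1+3·0+3·0 = 10
gcd(5,5,2,6,3,3) = 1

Coefficients: [5, 5, 2, 6, 3, 3]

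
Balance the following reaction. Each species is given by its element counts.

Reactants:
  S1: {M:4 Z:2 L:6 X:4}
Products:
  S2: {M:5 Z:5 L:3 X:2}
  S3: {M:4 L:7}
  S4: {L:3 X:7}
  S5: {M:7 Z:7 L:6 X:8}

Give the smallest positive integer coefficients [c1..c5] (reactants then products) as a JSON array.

Coefficients: [6, 1, 3, 2, 1]

M: 6·4 = 24 | 1·5+3·4+2·0+1·7 = 24
Z: 6·2 = 12 | 1·5+3·0+2·0+1·7 = 12
L: 6·6 = 36 | 1·3+3·7+2·3+1·6 = 36
X: 6·4 = 24 | 1·2+3·0+2·7+1·8 = 24
gcd(6,1,3,2,1) = 1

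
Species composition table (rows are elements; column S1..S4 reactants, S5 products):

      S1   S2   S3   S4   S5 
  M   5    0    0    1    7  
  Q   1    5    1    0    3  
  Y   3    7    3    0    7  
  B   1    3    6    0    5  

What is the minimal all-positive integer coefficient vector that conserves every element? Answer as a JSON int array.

Coefficients: [5, 1, 2, 3, 4]

M: 5·5+1·0+2·0+3·1 = 28 | 4·7 = 28
Q: 5·1+1·5+2·1+3·0 = 12 | 4·3 = 12
Y: 5·3+1·7+2·3+3·0 = 28 | 4·7 = 28
B: 5·1+1·3+2·6+3·0 = 20 | 4·5 = 20
gcd(5,1,2,3,4) = 1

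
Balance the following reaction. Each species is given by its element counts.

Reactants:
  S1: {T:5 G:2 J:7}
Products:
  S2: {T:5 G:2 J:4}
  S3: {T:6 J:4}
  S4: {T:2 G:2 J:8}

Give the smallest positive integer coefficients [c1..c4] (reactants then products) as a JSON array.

T: 4·5 = 20 | 2·5+1·6+2·2 = 20
G: 4·2 = 8 | 2·2+1·0+2·2 = 8
J: 4·7 = 28 | 2·4+1·4+2·8 = 28
gcd(4,2,1,2) = 1

Coefficients: [4, 2, 1, 2]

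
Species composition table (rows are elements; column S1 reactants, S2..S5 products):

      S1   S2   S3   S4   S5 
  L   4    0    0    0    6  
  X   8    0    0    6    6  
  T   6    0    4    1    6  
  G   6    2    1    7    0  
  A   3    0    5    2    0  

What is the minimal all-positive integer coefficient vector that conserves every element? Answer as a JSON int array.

Coefficients: [6, 3, 2, 4, 4]

L: 6·4 = 24 | 3·0+2·0+4·0+4·6 = 24
X: 6·8 = 48 | 3·0+2·0+4·6+4·6 = 48
T: 6·6 = 36 | 3·0+2·4+4·1+4·6 = 36
G: 6·6 = 36 | 3·2+2·1+4·7+4·0 = 36
A: 6·3 = 18 | 3·0+2·5+4·2+4·0 = 18
gcd(6,3,2,4,4) = 1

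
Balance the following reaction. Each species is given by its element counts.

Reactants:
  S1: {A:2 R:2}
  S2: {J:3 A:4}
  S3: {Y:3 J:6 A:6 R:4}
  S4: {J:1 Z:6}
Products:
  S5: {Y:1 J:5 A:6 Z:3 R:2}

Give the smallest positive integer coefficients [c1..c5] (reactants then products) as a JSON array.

Y: 2·0+5·0+2·3+3·0 = 6 | 6·1 = 6
J: 2·0+5·3+2·6+3·1 = 30 | 6·5 = 30
A: 2·2+5·4+2·6+3·0 = 36 | 6·6 = 36
Z: 2·0+5·0+2·0+3·6 = 18 | 6·3 = 18
R: 2·2+5·0+2·4+3·0 = 12 | 6·2 = 12
gcd(2,5,2,3,6) = 1

Coefficients: [2, 5, 2, 3, 6]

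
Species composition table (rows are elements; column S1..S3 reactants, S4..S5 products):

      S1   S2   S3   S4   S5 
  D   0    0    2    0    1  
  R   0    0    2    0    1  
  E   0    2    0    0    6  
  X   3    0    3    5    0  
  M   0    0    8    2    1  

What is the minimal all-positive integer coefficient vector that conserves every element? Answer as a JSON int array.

D: 4·0+6·0+1·2 = 2 | 3·0+2·1 = 2
R: 4·0+6·0+1·2 = 2 | 3·0+2·1 = 2
E: 4·0+6·2+1·0 = 12 | 3·0+2·6 = 12
X: 4·3+6·0+1·3 = 15 | 3·5+2·0 = 15
M: 4·0+6·0+1·8 = 8 | 3·2+2·1 = 8
gcd(4,6,1,3,2) = 1

Coefficients: [4, 6, 1, 3, 2]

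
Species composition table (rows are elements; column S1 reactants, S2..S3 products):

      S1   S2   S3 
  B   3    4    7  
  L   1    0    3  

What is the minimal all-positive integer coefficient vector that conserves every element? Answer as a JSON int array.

Coefficients: [6, 1, 2]

B: 6·3 = 18 | 1·4+2·7 = 18
L: 6·1 = 6 | 1·0+2·3 = 6
gcd(6,1,2) = 1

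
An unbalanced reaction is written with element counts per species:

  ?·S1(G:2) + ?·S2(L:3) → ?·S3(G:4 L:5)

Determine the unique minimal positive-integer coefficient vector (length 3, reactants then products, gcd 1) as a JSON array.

G: 6·2+5·0 = 12 | 3·4 = 12
L: 6·0+5·3 = 15 | 3·5 = 15
gcd(6,5,3) = 1

Coefficients: [6, 5, 3]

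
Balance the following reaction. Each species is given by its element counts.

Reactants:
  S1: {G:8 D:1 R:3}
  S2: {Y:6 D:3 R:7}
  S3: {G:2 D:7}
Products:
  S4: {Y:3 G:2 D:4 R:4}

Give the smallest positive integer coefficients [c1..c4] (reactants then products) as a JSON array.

Y: 1·0+3·6+2·0 = 18 | 6·3 = 18
G: 1·8+3·0+2·2 = 12 | 6·2 = 12
D: 1·1+3·3+2·7 = 24 | 6·4 = 24
R: 1·3+3·7+2·0 = 24 | 6·4 = 24
gcd(1,3,2,6) = 1

Coefficients: [1, 3, 2, 6]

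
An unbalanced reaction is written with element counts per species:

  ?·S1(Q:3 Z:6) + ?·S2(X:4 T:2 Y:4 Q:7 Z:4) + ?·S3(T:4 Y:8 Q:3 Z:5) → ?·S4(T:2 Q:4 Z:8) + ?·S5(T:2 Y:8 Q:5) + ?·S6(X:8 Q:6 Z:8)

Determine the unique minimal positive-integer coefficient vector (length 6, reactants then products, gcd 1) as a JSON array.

Coefficients: [5, 6, 2, 5, 5, 3]

X: 5·0+6·4+2·0 = 24 | 5·0+5·0+3·8 = 24
T: 5·0+6·2+2·4 = 20 | 5·2+5·2+3·0 = 20
Y: 5·0+6·4+2·8 = 40 | 5·0+5·8+3·0 = 40
Q: 5·3+6·7+2·3 = 63 | 5·4+5·5+3·6 = 63
Z: 5·6+6·4+2·5 = 64 | 5·8+5·0+3·8 = 64
gcd(5,6,2,5,5,3) = 1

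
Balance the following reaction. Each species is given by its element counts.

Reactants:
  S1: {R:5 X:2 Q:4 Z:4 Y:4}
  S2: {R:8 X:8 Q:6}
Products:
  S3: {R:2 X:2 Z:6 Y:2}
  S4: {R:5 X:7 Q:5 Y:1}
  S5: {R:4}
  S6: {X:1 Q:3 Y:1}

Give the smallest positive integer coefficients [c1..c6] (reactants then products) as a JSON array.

R: 3·5+3·8 = 39 | 2·2+3·5+5·4+5·0 = 39
X: 3·2+3·8 = 30 | 2·2+3·7+5·0+5·1 = 30
Q: 3·4+3·6 = 30 | 2·0+3·5+5·0+5·3 = 30
Z: 3·4+3·0 = 12 | 2·6+3·0+5·0+5·0 = 12
Y: 3·4+3·0 = 12 | 2·2+3·1+5·0+5·1 = 12
gcd(3,3,2,3,5,5) = 1

Coefficients: [3, 3, 2, 3, 5, 5]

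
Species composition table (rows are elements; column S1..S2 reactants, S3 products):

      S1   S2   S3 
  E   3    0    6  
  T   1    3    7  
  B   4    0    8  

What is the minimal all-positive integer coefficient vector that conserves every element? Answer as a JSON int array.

Coefficients: [6, 5, 3]

E: 6·3+5·0 = 18 | 3·6 = 18
T: 6·1+5·3 = 21 | 3·7 = 21
B: 6·4+5·0 = 24 | 3·8 = 24
gcd(6,5,3) = 1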